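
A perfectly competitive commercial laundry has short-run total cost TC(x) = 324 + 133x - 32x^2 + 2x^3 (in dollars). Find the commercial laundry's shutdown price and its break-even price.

Shutdown price = $5; break-even price = $43

AVC = 133 - 32x + 2x^2; minimized at x = 8, giving min AVC = $5. That is the shutdown price.
ATC = 324/x + 133 - 32x + 2x^2. Setting dATC/dx = −324/x^2 − 32 + 4x = 0 gives x = 9 (since 4·9^3 − 32·9^2 = 324).
min ATC = 324/9 + 133 − 32·9 + 2·9^2 = $43. That is the break-even price.
Between these two prices the firm operates at a loss; above $43 it earns a profit.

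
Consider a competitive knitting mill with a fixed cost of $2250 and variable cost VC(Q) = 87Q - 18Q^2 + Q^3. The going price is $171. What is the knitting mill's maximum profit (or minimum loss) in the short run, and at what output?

AVC = 87 - 18Q + Q^2 has its minimum $6 at Q = 9; price $171 clears that bar, so the firm operates.
MC = 87 - 36Q + 3Q^2. Setting P = MC and taking the root on the rising branch gives Q* = 14.
TR = 171·14 = 2394. TC = 2250 + 434 = 2684. Profit = 2394 − 2684 = -$290.
Shutting down would mean losing the fixed cost of $2250, so operating at a loss of $290 is better by $1960.

Profit = -$290 at Q = 14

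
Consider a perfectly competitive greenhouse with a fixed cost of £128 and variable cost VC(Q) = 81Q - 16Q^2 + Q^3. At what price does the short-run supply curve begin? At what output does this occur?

The shutdown price is the minimum of AVC. VC = 81Q - 16Q^2 + Q^3, so AVC = 81 - 16Q + Q^2.
dAVC/dQ = -16 + 2Q = 0 gives Q = 8. min AVC = 81 - 16·8 + 8^2 = 17.
So the shutdown price is £17.

£17 per unit, at Q = 8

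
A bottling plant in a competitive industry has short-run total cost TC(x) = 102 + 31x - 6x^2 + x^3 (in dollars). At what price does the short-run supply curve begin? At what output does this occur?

The firm shuts down when price falls below the minimum of average variable cost. AVC = VC/x = 31 - 6x + x^2.
dAVC/dx = -6 + 2x = 0 gives x = 3. min AVC = 31 - 6·3 + 3^2 = 22.
For P < $22 the firm produces nothing.

$22 per unit, at x = 3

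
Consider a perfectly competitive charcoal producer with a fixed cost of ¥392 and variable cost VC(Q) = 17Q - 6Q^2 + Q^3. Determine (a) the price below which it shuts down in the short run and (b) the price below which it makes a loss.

AVC = 17 - 6Q + Q^2; minimized at Q = 3, giving min AVC = ¥8. That is the shutdown price.
ATC = 392/Q + 17 - 6Q + Q^2. Setting dATC/dQ = −392/Q^2 − 6 + 2Q = 0 gives Q = 7 (since 2·7^3 − 6·7^2 = 392).
min ATC = 392/7 + 17 − 6·7 + 7^2 = ¥80. That is the break-even price.
For ¥8 ≤ P < ¥80 the firm produces at a loss; below ¥8 it shuts down.

Shutdown price = ¥8; break-even price = ¥80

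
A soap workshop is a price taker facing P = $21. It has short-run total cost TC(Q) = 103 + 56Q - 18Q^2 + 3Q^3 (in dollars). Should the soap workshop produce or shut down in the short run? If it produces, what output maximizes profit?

Variable cost is VC = 56Q - 18Q^2 + 3Q^3, so AVC = VC/Q = 56 - 18Q + 3Q^2 and MC = dTC/dQ = 56 - 36Q + 9Q^2.
AVC hits its minimum where MC = AVC, at Q = 3, giving min AVC = 56 - 18·3 + 3·3^2 = $29.
P = $21 lies below min AVC = $29; no output level covers variable cost.
Shutting down limits the loss to fixed cost, $103.

Shut down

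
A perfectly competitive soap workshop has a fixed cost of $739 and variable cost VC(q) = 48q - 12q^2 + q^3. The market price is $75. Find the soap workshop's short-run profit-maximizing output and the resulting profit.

Profit = -$253 at q = 9

AVC = 48 - 12q + q^2; min AVC = $12 at q = 6. Since P = $75 ≥ min AVC, the firm produces.
With MC = 48 - 24q + 3q^2, P = MC on the upward-sloping part at q* = 9.
TR = 75·9 = 675. TC = 739 + 189 = 928. Profit = 675 − 928 = -$253.
By producing, the firm covers all variable cost plus $486 of fixed cost; shutting down would lose the full $739.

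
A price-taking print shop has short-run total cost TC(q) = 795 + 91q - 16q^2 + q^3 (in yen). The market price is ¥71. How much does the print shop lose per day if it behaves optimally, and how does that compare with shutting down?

AVC = 91 - 16q + q^2; min AVC = ¥27 at q = 8. Since P = ¥71 ≥ min AVC, the firm produces.
With MC = 91 - 32q + 3q^2, P = MC on the upward-sloping part at q* = 10.
TR = 71·10 = 710. TC = 795 + 310 = 1105. Profit = 710 − 1105 = -¥395.
That loss of ¥395 beats the ¥795 the firm would lose by shutting down; producing recovers ¥400 of fixed cost.

Profit = -¥395 at q = 10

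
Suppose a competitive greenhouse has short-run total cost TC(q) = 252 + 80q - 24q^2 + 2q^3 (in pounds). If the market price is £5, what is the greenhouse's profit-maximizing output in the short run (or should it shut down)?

Strip out fixed cost: VC = 80q - 24q^2 + 2q^3. Then AVC = 80 - 24q + 2q^2 and MC = 80 - 48q + 6q^2.
AVC is minimized where dAVC/dq = -24 + 4q = 0, at q = 6; min AVC = 80 - 24·6 + 2·6^2 = £8.
P = £5 lies below min AVC = £8; no output level covers variable cost.
The firm minimizes its loss by shutting down and losing only its fixed cost of £252.

Shut down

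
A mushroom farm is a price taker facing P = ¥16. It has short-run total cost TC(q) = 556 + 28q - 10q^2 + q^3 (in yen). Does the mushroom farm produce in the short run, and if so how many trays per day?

Produce at q = 6

From TC, MC = TC'(q) = 28 - 20q + 3q^2 and AVC = VC/q = 28 - 10q + q^2.
The AVC parabola has its vertex at q = 10/2 = 5, where AVC = 28 - 10·5 + 5^2 = ¥3.
Since P = ¥16 ≥ min AVC = ¥3, price covers variable cost and the firm should produce.
Set P = MC: 16 = 28 - 20q + 3q^2 → 12 - 20q + 3q^2 = 0. The roots are q = 2/3 and q = 6; the profit-maximizing output is on the rising part of MC, so q* = 6.
Check: AVC at q = 6 is ¥4 ≤ P, so revenue covers variable cost.
Profit = P·q − TC = 16·6 − 580 = -¥484, a loss, but smaller than the ¥556 fixed cost the firm would lose by shutting down.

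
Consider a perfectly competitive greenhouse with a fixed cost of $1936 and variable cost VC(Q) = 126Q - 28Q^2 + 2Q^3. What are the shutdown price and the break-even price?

Shutdown price = $28; break-even price = $236

AVC = 126 - 28Q + 2Q^2; minimized at Q = 7, giving min AVC = $28. That is the shutdown price.
ATC = 1936/Q + 126 - 28Q + 2Q^2. Setting dATC/dQ = −1936/Q^2 − 28 + 4Q = 0 gives Q = 11 (since 4·11^3 − 28·11^2 = 1936).
min ATC = 1936/11 + 126 − 28·11 + 2·11^2 = $236. That is the break-even price.
Between these two prices the firm operates at a loss; above $236 it earns a profit.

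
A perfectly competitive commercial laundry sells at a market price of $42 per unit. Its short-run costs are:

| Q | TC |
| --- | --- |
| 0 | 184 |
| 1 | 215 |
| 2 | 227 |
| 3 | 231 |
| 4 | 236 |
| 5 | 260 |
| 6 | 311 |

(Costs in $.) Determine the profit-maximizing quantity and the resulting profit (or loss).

Compute π = P·Q − TC at each output: Q=0: -184; Q=1: -173; Q=2: -143; Q=3: -105; Q=4: -68; Q=5: -50; Q=6: -59.
Profit is maximized at Q = 5. AVC there is 76/5 = $15.20 ≤ P, so producing beats shutting down (which would give -$184).

Q = 5; profit = -$50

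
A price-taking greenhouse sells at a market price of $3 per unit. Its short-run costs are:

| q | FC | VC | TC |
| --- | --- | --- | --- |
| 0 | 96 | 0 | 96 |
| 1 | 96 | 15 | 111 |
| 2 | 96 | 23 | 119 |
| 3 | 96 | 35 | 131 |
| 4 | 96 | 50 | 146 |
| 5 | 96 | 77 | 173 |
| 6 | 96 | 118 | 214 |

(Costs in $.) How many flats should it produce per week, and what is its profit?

Tabulate TR − TC: q=0: -96; q=1: -108; q=2: -113; q=3: -122; q=4: -134; q=5: -158; q=6: -196.
Profit is highest at q = 0. Equivalently, the lowest AVC in the table is 23/2 ≈ $11.50 at q = 2, and P = $3 falls below it — price never covers variable cost, so the firm shuts down and loses only its fixed cost.

q = 0 (shut down); profit = -$96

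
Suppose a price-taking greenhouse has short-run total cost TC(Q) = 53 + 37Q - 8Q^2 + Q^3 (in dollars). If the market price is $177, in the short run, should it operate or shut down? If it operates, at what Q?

Produce at Q = 10

From TC, MC = TC'(Q) = 37 - 16Q + 3Q^2 and AVC = VC/Q = 37 - 8Q + Q^2.
AVC hits its minimum where MC = AVC, at Q = 4, giving min AVC = 37 - 8·4 + 4^2 = $21.
P = $177 exceeds min AVC = $21, so the firm stays open.
P = MC gives -140 - 16Q + 3Q^2 = 0, with roots -14/3 and 10. Take the larger (rising MC): Q* = 10.
Check: AVC at Q = 10 is $57 ≤ P, so revenue covers variable cost.
Profit = P·Q − TC = 177·10 − 623 = $1147.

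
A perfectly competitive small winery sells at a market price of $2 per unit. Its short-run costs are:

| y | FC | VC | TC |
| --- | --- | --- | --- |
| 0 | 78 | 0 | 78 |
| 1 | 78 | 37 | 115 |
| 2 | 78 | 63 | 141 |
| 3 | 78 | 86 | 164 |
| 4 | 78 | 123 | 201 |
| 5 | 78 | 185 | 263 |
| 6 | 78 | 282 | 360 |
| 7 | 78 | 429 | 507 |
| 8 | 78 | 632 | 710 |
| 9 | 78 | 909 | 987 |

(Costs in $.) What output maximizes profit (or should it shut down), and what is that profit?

y = 0 (shut down); profit = -$78

Compute π = P·y − TC at each output: y=0: -78; y=1: -113; y=2: -137; y=3: -158; y=4: -193; y=5: -253; y=6: -348; y=7: -493; y=8: -694; y=9: -969.
Profit is highest at y = 0. Equivalently, the lowest AVC in the table is 86/3 ≈ $28.67 at y = 3, and P = $2 falls below it — price never covers variable cost, so the firm shuts down and loses only its fixed cost.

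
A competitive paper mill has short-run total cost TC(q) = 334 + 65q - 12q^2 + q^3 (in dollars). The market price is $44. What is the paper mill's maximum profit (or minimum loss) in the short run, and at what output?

AVC = 65 - 12q + q^2; min AVC = $29 at q = 6. Since P = $44 ≥ min AVC, the firm produces.
MC = 65 - 24q + 3q^2. Setting P = MC and taking the root on the rising branch gives q* = 7.
TR = 44·7 = 308. TC = 334 + 210 = 544. Profit = 308 − 544 = -$236.
That loss of $236 beats the $334 the firm would lose by shutting down; producing recovers $98 of fixed cost.

Profit = -$236 at q = 7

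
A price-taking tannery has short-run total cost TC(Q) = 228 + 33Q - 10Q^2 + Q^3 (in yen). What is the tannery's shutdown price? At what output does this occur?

The firm shuts down when price falls below the minimum of average variable cost. AVC = VC/Q = 33 - 10Q + Q^2.
At the minimum of AVC, MC = AVC. MC = 33 - 20Q + 3Q^2; setting MC = AVC gives 2Q^2 - 10Q = 0, so Q = 5. min AVC = 8.
For P < ¥8 the firm produces nothing.

¥8 per unit, at Q = 5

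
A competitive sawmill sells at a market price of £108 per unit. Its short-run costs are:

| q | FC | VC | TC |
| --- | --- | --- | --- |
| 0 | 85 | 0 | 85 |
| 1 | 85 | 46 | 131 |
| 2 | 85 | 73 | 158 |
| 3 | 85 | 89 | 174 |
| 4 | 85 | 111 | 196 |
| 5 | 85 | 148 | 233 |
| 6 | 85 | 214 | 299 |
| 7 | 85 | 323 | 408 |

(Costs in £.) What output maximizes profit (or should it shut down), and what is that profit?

q = 6; profit = £349

Tabulate TR − TC: q=0: -85; q=1: -23; q=2: 58; q=3: 150; q=4: 236; q=5: 307; q=6: 349; q=7: 348.
Profit is maximized at q = 6. AVC there is 214/6 = £35.67 ≤ P, so producing beats shutting down (which would give -£85).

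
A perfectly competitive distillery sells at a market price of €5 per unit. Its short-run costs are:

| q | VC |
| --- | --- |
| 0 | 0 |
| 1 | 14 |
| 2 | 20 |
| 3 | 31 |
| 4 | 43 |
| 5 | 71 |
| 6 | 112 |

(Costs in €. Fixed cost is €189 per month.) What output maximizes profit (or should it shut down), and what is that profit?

q = 0 (shut down); profit = -€189

Tabulate TR − TC: q=0: -189; q=1: -198; q=2: -199; q=3: -205; q=4: -212; q=5: -235; q=6: -271.
Profit is highest at q = 0. Equivalently, the lowest AVC in the table is 20/2 ≈ €10 at q = 2, and P = €5 falls below it — price never covers variable cost, so the firm shuts down and loses only its fixed cost.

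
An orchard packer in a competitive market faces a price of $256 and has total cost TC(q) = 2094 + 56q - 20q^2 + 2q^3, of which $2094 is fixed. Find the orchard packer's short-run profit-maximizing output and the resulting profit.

Profit = -$94 at q = 10

AVC = 56 - 20q + 2q^2; min AVC = $6 at q = 5. Since P = $256 ≥ min AVC, the firm produces.
MC = 56 - 40q + 6q^2. Setting P = MC and taking the root on the rising branch gives q* = 10.
TR = 256·10 = 2560. TC = 2094 + 560 = 2654. Profit = 2560 − 2654 = -$94.
Shutting down would mean losing the fixed cost of $2094, so operating at a loss of $94 is better by $2000.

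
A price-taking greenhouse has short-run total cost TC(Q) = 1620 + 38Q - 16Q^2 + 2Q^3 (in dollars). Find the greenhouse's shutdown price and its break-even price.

Shutdown price = min AVC. AVC = 38 - 16Q + 2Q^2, with vertex at Q = 4 and minimum $6.
ATC = 1620/Q + 38 - 16Q + 2Q^2. Setting dATC/dQ = −1620/Q^2 − 16 + 4Q = 0 gives Q = 9 (since 4·9^3 − 16·9^2 = 1620).
min ATC = 1620/9 + 38 − 16·9 + 2·9^2 = $236. That is the break-even price.
For $6 ≤ P < $236 the firm produces at a loss; below $6 it shuts down.

Shutdown price = $6; break-even price = $236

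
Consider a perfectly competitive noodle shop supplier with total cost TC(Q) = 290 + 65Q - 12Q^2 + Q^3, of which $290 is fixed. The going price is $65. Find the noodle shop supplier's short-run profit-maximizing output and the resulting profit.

Profit = -$34 at Q = 8

AVC = 65 - 12Q + Q^2 has its minimum $29 at Q = 6; price $65 clears that bar, so the firm operates.
MC = 65 - 24Q + 3Q^2. Setting P = MC and taking the root on the rising branch gives Q* = 8.
TR = 65·8 = 520. TC = 290 + 264 = 554. Profit = 520 − 554 = -$34.
That loss of $34 beats the $290 the firm would lose by shutting down; producing recovers $256 of fixed cost.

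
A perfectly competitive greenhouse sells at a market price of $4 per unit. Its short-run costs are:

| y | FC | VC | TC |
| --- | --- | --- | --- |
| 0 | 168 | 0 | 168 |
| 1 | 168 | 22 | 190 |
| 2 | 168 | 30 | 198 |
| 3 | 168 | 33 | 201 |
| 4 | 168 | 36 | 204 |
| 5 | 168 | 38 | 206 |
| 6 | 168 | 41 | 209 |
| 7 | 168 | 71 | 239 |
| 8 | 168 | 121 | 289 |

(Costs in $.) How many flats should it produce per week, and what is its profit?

y = 0 (shut down); profit = -$168

Tabulate TR − TC: y=0: -168; y=1: -186; y=2: -190; y=3: -189; y=4: -188; y=5: -186; y=6: -185; y=7: -211; y=8: -257.
Profit is highest at y = 0. Equivalently, the lowest AVC in the table is 41/6 ≈ $6.83 at y = 6, and P = $4 falls below it — price never covers variable cost, so the firm shuts down and loses only its fixed cost.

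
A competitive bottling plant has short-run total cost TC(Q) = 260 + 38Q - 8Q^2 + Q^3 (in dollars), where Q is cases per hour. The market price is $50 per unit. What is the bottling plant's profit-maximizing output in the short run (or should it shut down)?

Produce at Q = 6

From TC, MC = TC'(Q) = 38 - 16Q + 3Q^2 and AVC = VC/Q = 38 - 8Q + Q^2.
AVC hits its minimum where MC = AVC, at Q = 4, giving min AVC = 38 - 8·4 + 4^2 = $22.
Because $50 ≥ $22, revenue can cover variable cost; the firm operates.
Set P = MC: 50 = 38 - 16Q + 3Q^2 → -12 - 16Q + 3Q^2 = 0. The roots are Q = -2/3 and Q = 6; the profit-maximizing output is on the rising part of MC, so Q* = 6.
Check: AVC at Q = 6 is $26 ≤ P, so revenue covers variable cost.
Profit = P·Q − TC = 50·6 − 416 = -$116, a loss, but smaller than the $260 fixed cost the firm would lose by shutting down.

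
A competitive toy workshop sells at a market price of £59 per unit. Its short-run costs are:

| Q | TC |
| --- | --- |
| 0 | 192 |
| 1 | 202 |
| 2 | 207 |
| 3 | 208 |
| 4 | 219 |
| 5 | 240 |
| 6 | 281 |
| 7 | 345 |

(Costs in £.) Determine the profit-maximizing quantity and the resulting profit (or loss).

Q = 6; profit = £73

Tabulate TR − TC: Q=0: -192; Q=1: -143; Q=2: -89; Q=3: -31; Q=4: 17; Q=5: 55; Q=6: 73; Q=7: 68.
Profit is maximized at Q = 6. AVC there is 89/6 = £14.83 ≤ P, so producing beats shutting down (which would give -£192).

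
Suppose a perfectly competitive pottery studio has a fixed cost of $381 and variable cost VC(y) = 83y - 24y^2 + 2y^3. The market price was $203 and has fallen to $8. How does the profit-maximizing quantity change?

MC = 83 - 48y + 6y^2; the shutdown threshold is min AVC = $11 (at y = 6).
With P = $203 above the shutdown price, P = MC gives y = 10.
At P = $8 < min AVC = $11, price no longer covers variable cost at any output, so the firm shuts down: y = 0.

Output falls from 10 to 0 (the firm shuts down)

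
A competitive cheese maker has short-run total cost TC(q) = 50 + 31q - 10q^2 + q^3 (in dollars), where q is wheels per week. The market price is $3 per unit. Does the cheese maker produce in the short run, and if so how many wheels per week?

Shut down

Variable cost is VC = 31q - 10q^2 + q^3, so AVC = VC/q = 31 - 10q + q^2 and MC = dTC/dq = 31 - 20q + 3q^2.
The AVC parabola has its vertex at q = 10/2 = 5, where AVC = 31 - 10·5 + 5^2 = $6.
P = $3 lies below min AVC = $6; no output level covers variable cost.
The firm minimizes its loss by shutting down and losing only its fixed cost of $50.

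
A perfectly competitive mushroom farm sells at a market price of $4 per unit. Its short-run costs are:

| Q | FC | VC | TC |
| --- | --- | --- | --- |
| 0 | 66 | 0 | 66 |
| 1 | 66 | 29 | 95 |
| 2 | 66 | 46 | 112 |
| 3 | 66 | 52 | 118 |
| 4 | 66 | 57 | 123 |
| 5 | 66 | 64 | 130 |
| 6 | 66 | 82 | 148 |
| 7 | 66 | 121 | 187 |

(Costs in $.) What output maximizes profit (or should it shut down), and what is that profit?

Q = 0 (shut down); profit = -$66

Tabulate TR − TC: Q=0: -66; Q=1: -91; Q=2: -104; Q=3: -106; Q=4: -107; Q=5: -110; Q=6: -124; Q=7: -159.
Profit is highest at Q = 0. Equivalently, the lowest AVC in the table is 64/5 ≈ $12.80 at Q = 5, and P = $4 falls below it — price never covers variable cost, so the firm shuts down and loses only its fixed cost.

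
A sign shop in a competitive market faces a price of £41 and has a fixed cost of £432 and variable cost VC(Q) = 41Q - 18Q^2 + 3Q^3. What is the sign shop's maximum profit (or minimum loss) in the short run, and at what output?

AVC = 41 - 18Q + 3Q^2 has its minimum £14 at Q = 3; price £41 clears that bar, so the firm operates.
With MC = 41 - 36Q + 9Q^2, P = MC on the upward-sloping part at Q* = 4.
TR = 41·4 = 164. TC = 432 + 68 = 500. Profit = 164 − 500 = -£336.
Shutting down would mean losing the fixed cost of £432, so operating at a loss of £336 is better by £96.

Profit = -£336 at Q = 4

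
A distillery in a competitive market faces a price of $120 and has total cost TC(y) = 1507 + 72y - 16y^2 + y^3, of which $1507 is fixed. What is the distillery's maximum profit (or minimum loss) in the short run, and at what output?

AVC = 72 - 16y + y^2; min AVC = $8 at y = 8. Since P = $120 ≥ min AVC, the firm produces.
MC = 72 - 32y + 3y^2. Setting P = MC and taking the root on the rising branch gives y* = 12.
TR = 120·12 = 1440. TC = 1507 + 288 = 1795. Profit = 1440 − 1795 = -$355.
By producing, the firm covers all variable cost plus $1152 of fixed cost; shutting down would lose the full $1507.

Profit = -$355 at y = 12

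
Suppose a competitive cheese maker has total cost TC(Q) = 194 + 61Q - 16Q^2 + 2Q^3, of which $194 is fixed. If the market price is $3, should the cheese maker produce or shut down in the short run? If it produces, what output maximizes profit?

Shut down

Strip out fixed cost: VC = 61Q - 16Q^2 + 2Q^3. Then AVC = 61 - 16Q + 2Q^2 and MC = 61 - 32Q + 6Q^2.
AVC hits its minimum where MC = AVC, at Q = 4, giving min AVC = 61 - 16·4 + 2·4^2 = $29.
Since P = $3 < min AVC = $29, price fails to cover variable cost at any output.
Best response: produce nothing and absorb the $194 fixed cost.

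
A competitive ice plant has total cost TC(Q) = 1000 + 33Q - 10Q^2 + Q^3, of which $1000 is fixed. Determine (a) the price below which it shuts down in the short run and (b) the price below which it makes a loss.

AVC = 33 - 10Q + Q^2; minimized at Q = 5, giving min AVC = $8. That is the shutdown price.
ATC = 1000/Q + 33 - 10Q + Q^2. Setting dATC/dQ = −1000/Q^2 − 10 + 2Q = 0 gives Q = 10 (since 2·10^3 − 10·10^2 = 1000).
min ATC = 1000/10 + 33 − 10·10 + 10^2 = $133. That is the break-even price.
Between these two prices the firm operates at a loss; above $133 it earns a profit.

Shutdown price = $8; break-even price = $133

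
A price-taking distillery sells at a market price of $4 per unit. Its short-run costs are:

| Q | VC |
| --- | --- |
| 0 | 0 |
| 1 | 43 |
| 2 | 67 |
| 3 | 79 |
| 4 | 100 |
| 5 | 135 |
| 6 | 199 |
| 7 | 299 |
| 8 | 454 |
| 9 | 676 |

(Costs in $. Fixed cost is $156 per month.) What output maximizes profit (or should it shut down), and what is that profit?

Compute π = P·Q − TC at each output: Q=0: -156; Q=1: -195; Q=2: -215; Q=3: -223; Q=4: -240; Q=5: -271; Q=6: -331; Q=7: -427; Q=8: -578; Q=9: -796.
Profit is highest at Q = 0. Equivalently, the lowest AVC in the table is 100/4 ≈ $25 at Q = 4, and P = $4 falls below it — price never covers variable cost, so the firm shuts down and loses only its fixed cost.

Q = 0 (shut down); profit = -$156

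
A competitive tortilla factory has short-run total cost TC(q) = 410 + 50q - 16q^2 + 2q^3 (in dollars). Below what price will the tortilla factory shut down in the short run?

$18 per unit

Short-run supply begins at min AVC. From VC = 50q - 16q^2 + 2q^3, AVC = 50 - 16q + 2q^2.
At the minimum of AVC, MC = AVC. MC = 50 - 32q + 6q^2; setting MC = AVC gives 4q^2 - 16q = 0, so q = 4. min AVC = 18.
For P < $18 the firm produces nothing.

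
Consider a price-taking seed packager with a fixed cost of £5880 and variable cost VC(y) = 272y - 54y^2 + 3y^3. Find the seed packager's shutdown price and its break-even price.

Shutdown price = £29; break-even price = £524

AVC = 272 - 54y + 3y^2; minimized at y = 9, giving min AVC = £29. That is the shutdown price.
ATC = 5880/y + 272 - 54y + 3y^2. Setting dATC/dy = −5880/y^2 − 54 + 6y = 0 gives y = 14 (since 6·14^3 − 54·14^2 = 5880).
min ATC = 5880/14 + 272 − 54·14 + 3·14^2 = £524. That is the break-even price.
Between these two prices the firm operates at a loss; above £524 it earns a profit.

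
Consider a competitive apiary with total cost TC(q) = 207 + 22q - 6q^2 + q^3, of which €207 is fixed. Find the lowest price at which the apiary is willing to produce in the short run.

The firm shuts down when price falls below the minimum of average variable cost. AVC = VC/q = 22 - 6q + q^2.
At the minimum of AVC, MC = AVC. MC = 22 - 12q + 3q^2; setting MC = AVC gives 2q^2 - 6q = 0, so q = 3. min AVC = 13.
The firm shuts down for any P below €13.

€13 per unit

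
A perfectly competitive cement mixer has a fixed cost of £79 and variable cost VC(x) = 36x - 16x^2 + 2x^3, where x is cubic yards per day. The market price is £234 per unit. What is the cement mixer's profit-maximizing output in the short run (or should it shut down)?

Variable cost is VC = 36x - 16x^2 + 2x^3, so AVC = VC/x = 36 - 16x + 2x^2 and MC = dTC/dx = 36 - 32x + 6x^2.
AVC is minimized where dAVC/dx = -16 + 4x = 0, at x = 4; min AVC = 36 - 16·4 + 2·4^2 = £4.
P = £234 exceeds min AVC = £4, so the firm stays open.
Set P = MC: 234 = 36 - 32x + 6x^2 → -198 - 32x + 6x^2 = 0. The roots are x = -11/3 and x = 9; the profit-maximizing output is on the rising part of MC, so x* = 9.
Check: AVC at x = 9 is £54 ≤ P, so revenue covers variable cost.
Profit = P·x − TC = 234·9 − 565 = £1541.

Produce at x = 9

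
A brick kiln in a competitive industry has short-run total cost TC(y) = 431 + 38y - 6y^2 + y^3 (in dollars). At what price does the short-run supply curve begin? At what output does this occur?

Short-run supply begins at min AVC. From VC = 38y - 6y^2 + y^3, AVC = 38 - 6y + y^2.
At the minimum of AVC, MC = AVC. MC = 38 - 12y + 3y^2; setting MC = AVC gives 2y^2 - 6y = 0, so y = 3. min AVC = 29.
The firm shuts down for any P below $29.

$29 per unit, at y = 3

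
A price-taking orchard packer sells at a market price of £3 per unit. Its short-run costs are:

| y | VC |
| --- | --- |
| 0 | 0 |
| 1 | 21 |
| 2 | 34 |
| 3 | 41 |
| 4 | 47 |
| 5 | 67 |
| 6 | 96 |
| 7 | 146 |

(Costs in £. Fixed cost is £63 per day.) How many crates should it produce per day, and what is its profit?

y = 0 (shut down); profit = -£63

Profit at each row (π = 3y − TC): y=0: -63; y=1: -81; y=2: -91; y=3: -95; y=4: -98; y=5: -115; y=6: -141; y=7: -188.
Profit is highest at y = 0. Equivalently, the lowest AVC in the table is 47/4 ≈ £11.75 at y = 4, and P = £3 falls below it — price never covers variable cost, so the firm shuts down and loses only its fixed cost.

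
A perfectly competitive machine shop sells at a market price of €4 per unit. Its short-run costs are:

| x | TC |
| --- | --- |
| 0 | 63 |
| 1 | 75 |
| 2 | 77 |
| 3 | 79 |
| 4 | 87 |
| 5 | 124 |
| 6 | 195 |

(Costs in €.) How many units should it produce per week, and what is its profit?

x = 0 (shut down); profit = -€63

Compute π = P·x − TC at each output: x=0: -63; x=1: -71; x=2: -69; x=3: -67; x=4: -71; x=5: -104; x=6: -171.
Profit is highest at x = 0. Equivalently, the lowest AVC in the table is 16/3 ≈ €5.33 at x = 3, and P = €4 falls below it — price never covers variable cost, so the firm shuts down and loses only its fixed cost.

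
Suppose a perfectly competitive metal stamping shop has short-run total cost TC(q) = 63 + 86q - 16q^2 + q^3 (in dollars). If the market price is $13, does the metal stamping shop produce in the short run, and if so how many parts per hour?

From TC, MC = TC'(q) = 86 - 32q + 3q^2 and AVC = VC/q = 86 - 16q + q^2.
AVC hits its minimum where MC = AVC, at q = 8, giving min AVC = 86 - 16·8 + 8^2 = $22.
Since P = $13 < min AVC = $22, price fails to cover variable cost at any output.
The firm minimizes its loss by shutting down and losing only its fixed cost of $63.

Shut down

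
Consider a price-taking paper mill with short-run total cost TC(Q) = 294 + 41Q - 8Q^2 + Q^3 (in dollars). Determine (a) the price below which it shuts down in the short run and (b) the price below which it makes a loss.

AVC = 41 - 8Q + Q^2; minimized at Q = 4, giving min AVC = $25. That is the shutdown price.
ATC = 294/Q + 41 - 8Q + Q^2. Setting dATC/dQ = −294/Q^2 − 8 + 2Q = 0 gives Q = 7 (since 2·7^3 − 8·7^2 = 294).
min ATC = 294/7 + 41 − 8·7 + 7^2 = $76. That is the break-even price.
For $25 ≤ P < $76 the firm produces at a loss; below $25 it shuts down.

Shutdown price = $25; break-even price = $76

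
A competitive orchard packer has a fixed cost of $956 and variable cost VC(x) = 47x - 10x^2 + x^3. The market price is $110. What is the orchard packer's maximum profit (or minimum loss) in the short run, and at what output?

Profit = -$308 at x = 9

AVC = 47 - 10x + x^2 has its minimum $22 at x = 5; price $110 clears that bar, so the firm operates.
With MC = 47 - 20x + 3x^2, P = MC on the upward-sloping part at x* = 9.
TR = 110·9 = 990. TC = 956 + 342 = 1298. Profit = 990 − 1298 = -$308.
That loss of $308 beats the $956 the firm would lose by shutting down; producing recovers $648 of fixed cost.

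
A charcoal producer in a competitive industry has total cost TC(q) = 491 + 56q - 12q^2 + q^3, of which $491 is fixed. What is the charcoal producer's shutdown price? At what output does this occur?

The firm shuts down when price falls below the minimum of average variable cost. AVC = VC/q = 56 - 12q + q^2.
At the minimum of AVC, MC = AVC. MC = 56 - 24q + 3q^2; setting MC = AVC gives 2q^2 - 12q = 0, so q = 6. min AVC = 20.
For P < $20 the firm produces nothing.

$20 per unit, at q = 6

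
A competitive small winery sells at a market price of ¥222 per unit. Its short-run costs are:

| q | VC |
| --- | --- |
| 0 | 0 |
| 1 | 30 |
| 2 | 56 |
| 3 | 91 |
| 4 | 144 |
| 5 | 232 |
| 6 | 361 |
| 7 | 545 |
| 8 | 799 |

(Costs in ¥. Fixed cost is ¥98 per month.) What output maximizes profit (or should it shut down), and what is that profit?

q = 7; profit = ¥911

Profit at each row (π = 222q − TC): q=0: -98; q=1: 94; q=2: 290; q=3: 477; q=4: 646; q=5: 780; q=6: 873; q=7: 911; q=8: 879.
Profit is maximized at q = 7. AVC there is 545/7 = ¥77.86 ≤ P, so producing beats shutting down (which would give -¥98).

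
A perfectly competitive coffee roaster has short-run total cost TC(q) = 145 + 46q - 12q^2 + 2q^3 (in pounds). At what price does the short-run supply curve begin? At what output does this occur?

Short-run supply begins at min AVC. From VC = 46q - 12q^2 + 2q^3, AVC = 46 - 12q + 2q^2.
At the minimum of AVC, MC = AVC. MC = 46 - 24q + 6q^2; setting MC = AVC gives 4q^2 - 12q = 0, so q = 3. min AVC = 28.
The firm shuts down for any P below £28.

£28 per unit, at q = 3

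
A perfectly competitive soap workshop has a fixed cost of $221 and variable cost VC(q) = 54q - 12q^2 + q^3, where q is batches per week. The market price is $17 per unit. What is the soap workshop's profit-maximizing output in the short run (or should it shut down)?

Strip out fixed cost: VC = 54q - 12q^2 + q^3. Then AVC = 54 - 12q + q^2 and MC = 54 - 24q + 3q^2.
AVC hits its minimum where MC = AVC, at q = 6, giving min AVC = 54 - 12·6 + 6^2 = $18.
P = $17 lies below min AVC = $18; no output level covers variable cost.
Shutting down limits the loss to fixed cost, $221.

Shut down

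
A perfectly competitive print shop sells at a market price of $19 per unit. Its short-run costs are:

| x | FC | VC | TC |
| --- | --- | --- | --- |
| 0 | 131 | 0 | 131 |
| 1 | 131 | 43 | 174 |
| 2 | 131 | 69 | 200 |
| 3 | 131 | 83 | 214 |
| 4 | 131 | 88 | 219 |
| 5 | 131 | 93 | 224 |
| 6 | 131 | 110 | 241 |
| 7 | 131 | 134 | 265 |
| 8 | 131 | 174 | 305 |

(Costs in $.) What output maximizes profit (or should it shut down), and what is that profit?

Profit at each row (π = 19x − TC): x=0: -131; x=1: -155; x=2: -162; x=3: -157; x=4: -143; x=5: -129; x=6: -127; x=7: -132; x=8: -153.
Profit is maximized at x = 6. AVC there is 110/6 = $18.33 ≤ P, so producing beats shutting down (which would give -$131).

x = 6; profit = -$127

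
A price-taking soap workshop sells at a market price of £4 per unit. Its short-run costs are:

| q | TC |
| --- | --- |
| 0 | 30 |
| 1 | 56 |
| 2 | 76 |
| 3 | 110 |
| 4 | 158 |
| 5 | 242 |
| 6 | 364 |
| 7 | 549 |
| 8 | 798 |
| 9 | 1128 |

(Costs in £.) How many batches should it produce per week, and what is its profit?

q = 0 (shut down); profit = -£30

Tabulate TR − TC: q=0: -30; q=1: -52; q=2: -68; q=3: -98; q=4: -142; q=5: -222; q=6: -340; q=7: -521; q=8: -766; q=9: -1092.
Profit is highest at q = 0. Equivalently, the lowest AVC in the table is 46/2 ≈ £23 at q = 2, and P = £4 falls below it — price never covers variable cost, so the firm shuts down and loses only its fixed cost.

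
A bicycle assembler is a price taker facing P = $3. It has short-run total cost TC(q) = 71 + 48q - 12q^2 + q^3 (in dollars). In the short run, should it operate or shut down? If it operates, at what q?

Shut down

From TC, MC = TC'(q) = 48 - 24q + 3q^2 and AVC = VC/q = 48 - 12q + q^2.
AVC is minimized where dAVC/dq = -12 + 2q = 0, at q = 6; min AVC = 48 - 12·6 + 6^2 = $12.
P = $3 lies below min AVC = $12; no output level covers variable cost.
The firm minimizes its loss by shutting down and losing only its fixed cost of $71.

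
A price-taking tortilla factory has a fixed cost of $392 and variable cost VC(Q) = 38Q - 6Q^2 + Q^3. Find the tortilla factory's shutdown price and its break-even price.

Shutdown price = $29; break-even price = $101

AVC = 38 - 6Q + Q^2; minimized at Q = 3, giving min AVC = $29. That is the shutdown price.
ATC = 392/Q + 38 - 6Q + Q^2. Setting dATC/dQ = −392/Q^2 − 6 + 2Q = 0 gives Q = 7 (since 2·7^3 − 6·7^2 = 392).
min ATC = 392/7 + 38 − 6·7 + 7^2 = $101. That is the break-even price.
For $29 ≤ P < $101 the firm produces at a loss; below $29 it shuts down.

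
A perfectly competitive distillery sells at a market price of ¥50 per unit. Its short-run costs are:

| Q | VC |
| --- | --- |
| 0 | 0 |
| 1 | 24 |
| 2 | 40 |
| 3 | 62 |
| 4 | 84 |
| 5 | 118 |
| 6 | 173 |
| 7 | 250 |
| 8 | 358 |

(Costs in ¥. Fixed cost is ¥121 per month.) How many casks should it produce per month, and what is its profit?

Q = 5; profit = ¥11

Tabulate TR − TC: Q=0: -121; Q=1: -95; Q=2: -61; Q=3: -33; Q=4: -5; Q=5: 11; Q=6: 6; Q=7: -21; Q=8: -79.
Profit is maximized at Q = 5. AVC there is 118/5 = ¥23.60 ≤ P, so producing beats shutting down (which would give -¥121).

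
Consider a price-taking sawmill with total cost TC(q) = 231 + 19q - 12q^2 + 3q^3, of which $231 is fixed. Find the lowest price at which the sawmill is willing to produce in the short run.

Short-run supply begins at min AVC. From VC = 19q - 12q^2 + 3q^3, AVC = 19 - 12q + 3q^2.
At the minimum of AVC, MC = AVC. MC = 19 - 24q + 9q^2; setting MC = AVC gives 6q^2 - 12q = 0, so q = 2. min AVC = 7.
For P < $7 the firm produces nothing.

$7 per unit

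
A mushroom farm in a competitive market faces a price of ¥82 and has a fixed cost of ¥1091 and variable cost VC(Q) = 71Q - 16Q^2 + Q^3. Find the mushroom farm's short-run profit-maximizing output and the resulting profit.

Profit = -¥365 at Q = 11

AVC = 71 - 16Q + Q^2; min AVC = ¥7 at Q = 8. Since P = ¥82 ≥ min AVC, the firm produces.
With MC = 71 - 32Q + 3Q^2, P = MC on the upward-sloping part at Q* = 11.
TR = 82·11 = 902. TC = 1091 + 176 = 1267. Profit = 902 − 1267 = -¥365.
By producing, the firm covers all variable cost plus ¥726 of fixed cost; shutting down would lose the full ¥1091.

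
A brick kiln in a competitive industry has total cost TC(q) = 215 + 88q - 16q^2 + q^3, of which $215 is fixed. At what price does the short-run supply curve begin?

$24 per unit

The firm shuts down when price falls below the minimum of average variable cost. AVC = VC/q = 88 - 16q + q^2.
At the minimum of AVC, MC = AVC. MC = 88 - 32q + 3q^2; setting MC = AVC gives 2q^2 - 16q = 0, so q = 8. min AVC = 24.
The firm shuts down for any P below $24.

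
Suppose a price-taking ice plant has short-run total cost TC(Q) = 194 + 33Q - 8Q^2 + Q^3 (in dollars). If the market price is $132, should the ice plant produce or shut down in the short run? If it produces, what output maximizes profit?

Produce at Q = 9

Variable cost is VC = 33Q - 8Q^2 + Q^3, so AVC = VC/Q = 33 - 8Q + Q^2 and MC = dTC/dQ = 33 - 16Q + 3Q^2.
AVC is minimized where dAVC/dQ = -8 + 2Q = 0, at Q = 4; min AVC = 33 - 8·4 + 4^2 = $17.
P = $132 exceeds min AVC = $17, so the firm stays open.
Solving P = MC: -99 - 16Q + 3Q^2 = 0 ⇒ Q = -11/3 or 9. On the upward-sloping branch, Q* = 9.
Check: AVC at Q = 9 is $42 ≤ P, so revenue covers variable cost.
Profit = P·Q − TC = 132·9 − 572 = $616.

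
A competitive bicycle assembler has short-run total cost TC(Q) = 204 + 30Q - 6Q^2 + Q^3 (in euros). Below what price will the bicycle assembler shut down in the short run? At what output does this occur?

€21 per unit, at Q = 3

The shutdown price is the minimum of AVC. VC = 30Q - 6Q^2 + Q^3, so AVC = 30 - 6Q + Q^2.
dAVC/dQ = -6 + 2Q = 0 gives Q = 3. min AVC = 30 - 6·3 + 3^2 = 21.
So the shutdown price is €21.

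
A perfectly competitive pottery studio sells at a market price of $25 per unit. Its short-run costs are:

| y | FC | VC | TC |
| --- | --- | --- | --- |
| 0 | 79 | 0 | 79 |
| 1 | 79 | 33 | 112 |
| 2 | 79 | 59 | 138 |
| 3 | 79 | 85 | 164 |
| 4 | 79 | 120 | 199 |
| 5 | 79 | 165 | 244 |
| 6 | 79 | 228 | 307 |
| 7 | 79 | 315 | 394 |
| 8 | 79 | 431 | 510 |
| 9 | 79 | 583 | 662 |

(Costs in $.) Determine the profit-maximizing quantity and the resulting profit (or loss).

Compute π = P·y − TC at each output: y=0: -79; y=1: -87; y=2: -88; y=3: -89; y=4: -99; y=5: -119; y=6: -157; y=7: -219; y=8: -310; y=9: -437.
Profit is highest at y = 0. Equivalently, the lowest AVC in the table is 85/3 ≈ $28.33 at y = 3, and P = $25 falls below it — price never covers variable cost, so the firm shuts down and loses only its fixed cost.

y = 0 (shut down); profit = -$79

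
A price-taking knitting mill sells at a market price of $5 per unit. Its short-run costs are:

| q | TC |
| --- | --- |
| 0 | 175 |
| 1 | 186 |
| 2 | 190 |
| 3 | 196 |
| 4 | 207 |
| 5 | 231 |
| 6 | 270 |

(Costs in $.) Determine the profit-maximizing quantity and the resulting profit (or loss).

q = 0 (shut down); profit = -$175

Tabulate TR − TC: q=0: -175; q=1: -181; q=2: -180; q=3: -181; q=4: -187; q=5: -206; q=6: -240.
Profit is highest at q = 0. Equivalently, the lowest AVC in the table is 21/3 ≈ $7 at q = 3, and P = $5 falls below it — price never covers variable cost, so the firm shuts down and loses only its fixed cost.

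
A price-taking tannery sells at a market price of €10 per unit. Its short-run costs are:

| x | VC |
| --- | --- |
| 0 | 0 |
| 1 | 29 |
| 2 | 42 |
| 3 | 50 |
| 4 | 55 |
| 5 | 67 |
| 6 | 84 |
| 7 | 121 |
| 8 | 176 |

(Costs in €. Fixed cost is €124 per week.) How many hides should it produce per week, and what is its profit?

x = 0 (shut down); profit = -€124

Tabulate TR − TC: x=0: -124; x=1: -143; x=2: -146; x=3: -144; x=4: -139; x=5: -141; x=6: -148; x=7: -175; x=8: -220.
Profit is highest at x = 0. Equivalently, the lowest AVC in the table is 67/5 ≈ €13.40 at x = 5, and P = €10 falls below it — price never covers variable cost, so the firm shuts down and loses only its fixed cost.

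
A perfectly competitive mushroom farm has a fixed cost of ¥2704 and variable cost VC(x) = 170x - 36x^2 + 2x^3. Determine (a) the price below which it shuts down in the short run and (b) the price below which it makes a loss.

Shutdown price = min AVC. AVC = 170 - 36x + 2x^2, with vertex at x = 9 and minimum ¥8.
ATC = 2704/x + 170 - 36x + 2x^2. Setting dATC/dx = −2704/x^2 − 36 + 4x = 0 gives x = 13 (since 4·13^3 − 36·13^2 = 2704).
min ATC = 2704/13 + 170 − 36·13 + 2·13^2 = ¥248. That is the break-even price.
Between these two prices the firm operates at a loss; above ¥248 it earns a profit.

Shutdown price = ¥8; break-even price = ¥248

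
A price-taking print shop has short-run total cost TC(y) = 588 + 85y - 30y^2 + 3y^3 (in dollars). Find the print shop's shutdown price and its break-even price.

Shutdown price = $10; break-even price = $106

AVC = 85 - 30y + 3y^2; minimized at y = 5, giving min AVC = $10. That is the shutdown price.
ATC = 588/y + 85 - 30y + 3y^2. Setting dATC/dy = −588/y^2 − 30 + 6y = 0 gives y = 7 (since 6·7^3 − 30·7^2 = 588).
min ATC = 588/7 + 85 − 30·7 + 3·7^2 = $106. That is the break-even price.
For $10 ≤ P < $106 the firm produces at a loss; below $10 it shuts down.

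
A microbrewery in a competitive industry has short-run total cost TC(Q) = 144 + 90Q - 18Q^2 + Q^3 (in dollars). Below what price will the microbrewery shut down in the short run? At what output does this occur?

The shutdown price is the minimum of AVC. VC = 90Q - 18Q^2 + Q^3, so AVC = 90 - 18Q + Q^2.
At the minimum of AVC, MC = AVC. MC = 90 - 36Q + 3Q^2; setting MC = AVC gives 2Q^2 - 18Q = 0, so Q = 9. min AVC = 9.
The firm shuts down for any P below $9.

$9 per unit, at Q = 9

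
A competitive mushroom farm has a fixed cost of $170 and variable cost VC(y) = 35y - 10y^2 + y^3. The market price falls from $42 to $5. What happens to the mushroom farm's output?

AVC = 35 - 10y + y^2, minimized at y = 5 where min AVC = $10. MC = 35 - 20y + 3y^2.
With P = $42 above the shutdown price, P = MC gives y = 7.
At P = $5 < min AVC = $10, price no longer covers variable cost at any output, so the firm shuts down: y = 0.

Output falls from 7 to 0 (the firm shuts down)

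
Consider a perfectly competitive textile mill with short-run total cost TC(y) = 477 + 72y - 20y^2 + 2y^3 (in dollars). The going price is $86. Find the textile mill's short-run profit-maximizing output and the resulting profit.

AVC = 72 - 20y + 2y^2; min AVC = $22 at y = 5. Since P = $86 ≥ min AVC, the firm produces.
With MC = 72 - 40y + 6y^2, P = MC on the upward-sloping part at y* = 7.
TR = 86·7 = 602. TC = 477 + 210 = 687. Profit = 602 − 687 = -$85.
Shutting down would mean losing the fixed cost of $477, so operating at a loss of $85 is better by $392.

Profit = -$85 at y = 7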